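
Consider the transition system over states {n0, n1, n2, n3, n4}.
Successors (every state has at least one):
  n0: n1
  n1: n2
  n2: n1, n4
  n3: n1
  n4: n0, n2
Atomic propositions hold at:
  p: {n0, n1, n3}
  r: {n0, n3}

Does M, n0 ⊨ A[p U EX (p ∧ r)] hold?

Sat(p ∧ r) = {n0, n3}
Sat(EX (p ∧ r)) = {s : some successor in {n0, n3}} = {n4}
A[p U EX (p ∧ r)]: least fixpoint, start Z0 = Sat(EX (p ∧ r)) = {n4}, add states in Sat(p) with every successor in Z. Already a fixed point.
Sat(A[p U EX (p ∧ r)]) = {n4}
n0 ∉ Sat(A[p U EX (p ∧ r)]) = {n4}, so the formula does not hold at n0.

No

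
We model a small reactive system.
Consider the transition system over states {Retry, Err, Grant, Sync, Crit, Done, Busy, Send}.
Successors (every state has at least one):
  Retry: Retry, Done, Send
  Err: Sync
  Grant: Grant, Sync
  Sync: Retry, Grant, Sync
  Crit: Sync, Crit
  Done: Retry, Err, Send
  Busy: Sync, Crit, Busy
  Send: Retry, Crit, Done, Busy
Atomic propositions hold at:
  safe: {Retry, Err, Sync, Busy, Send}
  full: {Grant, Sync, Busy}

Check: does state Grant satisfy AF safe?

No

AF safe: least fixpoint, start Z0 = {Retry, Err, Sync, Busy, Send}, add states with every successor in Z. Z1 = {Retry, Err, Sync, Done, Busy, Send}; fixed.
Sat(AF safe) = {Retry, Err, Sync, Done, Busy, Send}
Grant ∉ Sat(AF safe) = {Retry, Err, Sync, Done, Busy, Send}, so the formula does not hold at Grant.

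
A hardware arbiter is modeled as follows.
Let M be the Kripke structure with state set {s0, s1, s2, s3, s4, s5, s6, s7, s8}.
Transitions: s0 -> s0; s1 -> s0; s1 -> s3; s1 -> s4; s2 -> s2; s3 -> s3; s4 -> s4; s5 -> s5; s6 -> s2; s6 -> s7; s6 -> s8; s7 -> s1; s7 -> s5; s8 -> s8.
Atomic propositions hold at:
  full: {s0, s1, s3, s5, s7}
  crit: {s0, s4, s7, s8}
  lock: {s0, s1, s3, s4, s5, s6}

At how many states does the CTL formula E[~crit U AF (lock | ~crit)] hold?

Sat(~crit) = {s1, s2, s3, s5, s6}
Sat(lock | ~crit) = {s0, s1, s2, s3, s4, s5, s6}
AF (lock | ~crit): least fixpoint, start Z0 = {s0, s1, s2, s3, s4, s5, s6}, add states with every successor in Z. Z1 = {s0, s1, s2, s3, s4, s5, s6, s7}; fixed.
Sat(AF (lock | ~crit)) = {s0, s1, s2, s3, s4, s5, s6, s7}
E[~crit U AF (lock | ~crit)]: least fixpoint, start Z0 = Sat(AF (lock | ~crit)) = {s0, s1, s2, s3, s4, s5, s6, s7}, add states in Sat(~crit) with some successor in Z. Already a fixed point.
Sat(E[~crit U AF (lock | ~crit)]) = {s0, s1, s2, s3, s4, s5, s6, s7}
|Sat(E[~crit U AF (lock | ~crit)])| = |{s0, s1, s2, s3, s4, s5, s6, s7}| = 8.

8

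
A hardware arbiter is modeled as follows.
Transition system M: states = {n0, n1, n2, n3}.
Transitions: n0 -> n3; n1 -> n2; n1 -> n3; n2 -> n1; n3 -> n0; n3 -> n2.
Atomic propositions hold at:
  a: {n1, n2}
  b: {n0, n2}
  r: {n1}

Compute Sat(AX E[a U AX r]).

Sat(AX r) = {s : every successor in {n1}} = {n2}
E[a U AX r]: least fixpoint, start Z0 = Sat(AX r) = {n2}, add states in Sat(a) with some successor in Z. Z1 = {n1, n2}; fixed.
Sat(E[a U AX r]) = {n1, n2}
Sat(AX E[a U AX r]) = {s : every successor in {n1, n2}} = {n2}

{n2}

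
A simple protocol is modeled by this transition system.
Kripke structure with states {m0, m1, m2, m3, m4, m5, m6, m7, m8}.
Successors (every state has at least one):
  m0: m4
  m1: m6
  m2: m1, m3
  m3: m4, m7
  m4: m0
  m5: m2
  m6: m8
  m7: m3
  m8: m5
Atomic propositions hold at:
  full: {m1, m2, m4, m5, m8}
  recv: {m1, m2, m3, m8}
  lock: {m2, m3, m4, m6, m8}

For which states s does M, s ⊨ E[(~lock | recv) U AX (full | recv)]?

Sat(~lock) = {m0, m1, m5, m7}
Sat(~lock | recv) = {m0, m1, m2, m3, m5, m7, m8}
Sat(full | recv) = {m1, m2, m3, m4, m5, m8}
Sat(AX (full | recv)) = {s : every successor in {m1, m2, m3, m4, m5, m8}} = {m0, m2, m5, m6, m7, m8}
E[(~lock | recv) U AX (full | recv)]: least fixpoint, start Z0 = Sat(AX (full | recv)) = {m0, m2, m5, m6, m7, m8}, add states in Sat(~lock | recv) with some successor in Z. Z1 = {m0, m1, m2, m3, m5, m6, m7, m8}; fixed.
Sat(E[(~lock | recv) U AX (full | recv)]) = {m0, m1, m2, m3, m5, m6, m7, m8}

{m0, m1, m2, m3, m5, m6, m7, m8}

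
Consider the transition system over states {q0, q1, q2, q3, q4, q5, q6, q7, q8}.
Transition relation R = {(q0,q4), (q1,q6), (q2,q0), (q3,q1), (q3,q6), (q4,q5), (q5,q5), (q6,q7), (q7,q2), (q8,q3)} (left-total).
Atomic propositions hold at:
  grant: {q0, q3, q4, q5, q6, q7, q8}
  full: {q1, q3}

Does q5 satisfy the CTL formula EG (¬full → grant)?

Sat(¬full) = {q0, q2, q4, q5, q6, q7, q8}
Sat(¬full → grant) = {q0, q1, q3, q4, q5, q6, q7, q8}
EG (¬full → grant): greatest fixpoint, start Z0 = {q0, q1, q3, q4, q5, q6, q7, q8}, keep only states in Sat with some successor in Z. Z1 = {q0, q1, q3, q4, q5, q6, q8}; Z2 = {q0, q1, q3, q4, q5, q8}; Z3 = {q0, q3, q4, q5, q8}; Z4 = {q0, q4, q5, q8}; Z5 = {q0, q4, q5}; fixed.
Sat(EG (¬full → grant)) = {q0, q4, q5}
q5 ∈ Sat(EG (¬full → grant)) = {q0, q4, q5}, so the formula holds at q5.

Yes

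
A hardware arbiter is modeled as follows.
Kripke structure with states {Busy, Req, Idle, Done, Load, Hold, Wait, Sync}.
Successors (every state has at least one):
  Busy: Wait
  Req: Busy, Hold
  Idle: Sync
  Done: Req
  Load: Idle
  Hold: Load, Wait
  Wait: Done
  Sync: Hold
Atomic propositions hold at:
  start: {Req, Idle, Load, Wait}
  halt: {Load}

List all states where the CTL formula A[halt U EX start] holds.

{Busy, Done, Load, Hold}

Sat(EX start) = {s : some successor in {Req, Idle, Load, Wait}} = {Busy, Done, Load, Hold}
A[halt U EX start]: least fixpoint, start Z0 = Sat(EX start) = {Busy, Done, Load, Hold}, add states in Sat(halt) with every successor in Z. Already a fixed point.
Sat(A[halt U EX start]) = {Busy, Done, Load, Hold}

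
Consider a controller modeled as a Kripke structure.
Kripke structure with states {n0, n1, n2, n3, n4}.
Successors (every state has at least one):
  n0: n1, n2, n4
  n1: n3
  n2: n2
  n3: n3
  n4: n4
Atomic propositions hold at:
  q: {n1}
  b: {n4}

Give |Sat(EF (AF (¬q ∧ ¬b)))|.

4

Sat(¬q) = {n0, n2, n3, n4}
Sat(¬b) = {n0, n1, n2, n3}
Sat(¬q ∧ ¬b) = {n0, n2, n3}
AF (¬q ∧ ¬b): least fixpoint, start Z0 = {n0, n2, n3}, add states with every successor in Z. Z1 = {n0, n1, n2, n3}; fixed.
Sat(AF (¬q ∧ ¬b)) = {n0, n1, n2, n3}
EF (AF (¬q ∧ ¬b)): least fixpoint, start Z0 = {n0, n1, n2, n3}, add states with some successor in Z. Already a fixed point.
Sat(EF (AF (¬q ∧ ¬b))) = {n0, n1, n2, n3}
|Sat(EF (AF (¬q ∧ ¬b)))| = |{n0, n1, n2, n3}| = 4.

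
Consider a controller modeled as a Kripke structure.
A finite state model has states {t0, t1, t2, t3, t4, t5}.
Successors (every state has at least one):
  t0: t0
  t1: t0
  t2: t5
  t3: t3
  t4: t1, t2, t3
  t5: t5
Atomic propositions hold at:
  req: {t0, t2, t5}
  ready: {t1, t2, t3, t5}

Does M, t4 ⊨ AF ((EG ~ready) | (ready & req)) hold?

No

Sat(~ready) = {t0, t4}
EG ~ready: greatest fixpoint, start Z0 = {t0, t4}, keep only states in Sat with some successor in Z. Z1 = {t0}; fixed.
Sat(EG ~ready) = {t0}
Sat(ready & req) = {t2, t5}
Sat((EG ~ready) | (ready & req)) = {t0, t2, t5}
AF ((EG ~ready) | (ready & req)): least fixpoint, start Z0 = {t0, t2, t5}, add states with every successor in Z. Z1 = {t0, t1, t2, t5}; fixed.
Sat(AF ((EG ~ready) | (ready & req))) = {t0, t1, t2, t5}
t4 ∉ Sat(AF ((EG ~ready) | (ready & req))) = {t0, t1, t2, t5}, so the formula does not hold at t4.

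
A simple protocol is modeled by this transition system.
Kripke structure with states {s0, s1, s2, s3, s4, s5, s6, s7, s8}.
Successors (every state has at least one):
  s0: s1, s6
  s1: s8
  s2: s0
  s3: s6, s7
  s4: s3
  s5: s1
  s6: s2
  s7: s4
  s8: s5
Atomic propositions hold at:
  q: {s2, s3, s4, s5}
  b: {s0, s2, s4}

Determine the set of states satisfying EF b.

EF b: least fixpoint, start Z0 = {s0, s2, s4}, add states with some successor in Z. Z1 = {s0, s2, s4, s6, s7}; Z2 = {s0, s2, s3, s4, s6, s7}; fixed.
Sat(EF b) = {s0, s2, s3, s4, s6, s7}

{s0, s2, s3, s4, s6, s7}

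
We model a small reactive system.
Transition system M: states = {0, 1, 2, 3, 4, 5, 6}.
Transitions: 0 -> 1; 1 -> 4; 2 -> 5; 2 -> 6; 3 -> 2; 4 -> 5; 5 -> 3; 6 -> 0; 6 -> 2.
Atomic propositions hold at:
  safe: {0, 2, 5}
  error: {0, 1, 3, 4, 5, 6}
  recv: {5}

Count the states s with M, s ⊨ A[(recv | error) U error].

Sat(recv | error) = {0, 1, 3, 4, 5, 6}
A[(recv | error) U error]: least fixpoint, start Z0 = Sat(error) = {0, 1, 3, 4, 5, 6}, add states in Sat(recv | error) with every successor in Z. Already a fixed point.
Sat(A[(recv | error) U error]) = {0, 1, 3, 4, 5, 6}
|Sat(A[(recv | error) U error])| = |{0, 1, 3, 4, 5, 6}| = 6.

6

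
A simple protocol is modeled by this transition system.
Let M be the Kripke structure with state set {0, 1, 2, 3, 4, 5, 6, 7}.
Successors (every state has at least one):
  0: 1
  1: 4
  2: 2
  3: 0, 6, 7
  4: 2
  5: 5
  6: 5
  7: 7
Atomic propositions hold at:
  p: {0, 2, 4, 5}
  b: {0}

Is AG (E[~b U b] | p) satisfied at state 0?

No

Sat(~b) = {1, 2, 3, 4, 5, 6, 7}
E[~b U b]: least fixpoint, start Z0 = Sat(b) = {0}, add states in Sat(~b) with some successor in Z. Z1 = {0, 3}; fixed.
Sat(E[~b U b]) = {0, 3}
Sat(E[~b U b] | p) = {0, 2, 3, 4, 5}
AG (E[~b U b] | p): greatest fixpoint, start Z0 = {0, 2, 3, 4, 5}, keep only states in Sat with every successor in Z. Z1 = {2, 4, 5}; fixed.
Sat(AG (E[~b U b] | p)) = {2, 4, 5}
0 ∉ Sat(AG (E[~b U b] | p)) = {2, 4, 5}, so the formula does not hold at 0.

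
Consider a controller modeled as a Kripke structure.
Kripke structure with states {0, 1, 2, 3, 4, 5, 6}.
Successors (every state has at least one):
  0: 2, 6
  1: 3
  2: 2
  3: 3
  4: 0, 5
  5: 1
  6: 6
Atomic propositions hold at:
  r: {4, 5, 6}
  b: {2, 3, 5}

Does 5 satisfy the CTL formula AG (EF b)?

Yes

EF b: least fixpoint, start Z0 = {2, 3, 5}, add states with some successor in Z. Z1 = {0, 1, 2, 3, 4, 5}; fixed.
Sat(EF b) = {0, 1, 2, 3, 4, 5}
AG (EF b): greatest fixpoint, start Z0 = {0, 1, 2, 3, 4, 5}, keep only states in Sat with every successor in Z. Z1 = {1, 2, 3, 4, 5}; Z2 = {1, 2, 3, 5}; fixed.
Sat(AG (EF b)) = {1, 2, 3, 5}
5 ∈ Sat(AG (EF b)) = {1, 2, 3, 5}, so the formula holds at 5.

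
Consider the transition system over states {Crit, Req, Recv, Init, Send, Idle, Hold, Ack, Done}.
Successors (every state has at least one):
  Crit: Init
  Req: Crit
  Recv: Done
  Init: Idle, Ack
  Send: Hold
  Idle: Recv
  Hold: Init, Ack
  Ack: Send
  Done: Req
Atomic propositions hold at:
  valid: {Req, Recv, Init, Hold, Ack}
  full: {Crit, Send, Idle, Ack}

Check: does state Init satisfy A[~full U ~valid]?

No

Sat(~full) = {Req, Recv, Init, Hold, Done}
Sat(~valid) = {Crit, Send, Idle, Done}
A[~full U ~valid]: least fixpoint, start Z0 = Sat(~valid) = {Crit, Send, Idle, Done}, add states in Sat(~full) with every successor in Z. Z1 = {Crit, Req, Recv, Send, Idle, Done}; fixed.
Sat(A[~full U ~valid]) = {Crit, Req, Recv, Send, Idle, Done}
Init ∉ Sat(A[~full U ~valid]) = {Crit, Req, Recv, Send, Idle, Done}, so the formula does not hold at Init.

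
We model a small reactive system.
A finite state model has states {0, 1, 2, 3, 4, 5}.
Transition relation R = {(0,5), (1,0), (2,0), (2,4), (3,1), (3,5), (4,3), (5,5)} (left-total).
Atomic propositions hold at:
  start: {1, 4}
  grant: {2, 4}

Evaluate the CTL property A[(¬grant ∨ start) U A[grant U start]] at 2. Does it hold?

No

Sat(¬grant) = {0, 1, 3, 5}
Sat(¬grant ∨ start) = {0, 1, 3, 4, 5}
A[grant U start]: least fixpoint, start Z0 = Sat(start) = {1, 4}, add states in Sat(grant) with every successor in Z. Already a fixed point.
Sat(A[grant U start]) = {1, 4}
A[(¬grant ∨ start) U A[grant U start]]: least fixpoint, start Z0 = Sat(A[grant U start]) = {1, 4}, add states in Sat(¬grant ∨ start) with every successor in Z. Already a fixed point.
Sat(A[(¬grant ∨ start) U A[grant U start]]) = {1, 4}
2 ∉ Sat(A[(¬grant ∨ start) U A[grant U start]]) = {1, 4}, so the formula does not hold at 2.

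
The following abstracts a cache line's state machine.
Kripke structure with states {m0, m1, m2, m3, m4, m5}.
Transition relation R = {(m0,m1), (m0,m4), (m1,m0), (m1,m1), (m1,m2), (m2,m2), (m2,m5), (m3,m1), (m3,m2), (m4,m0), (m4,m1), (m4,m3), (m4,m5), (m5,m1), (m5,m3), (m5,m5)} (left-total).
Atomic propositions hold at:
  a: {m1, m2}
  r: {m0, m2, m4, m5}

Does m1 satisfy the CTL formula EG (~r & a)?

Yes

Sat(~r) = {m1, m3}
Sat(~r & a) = {m1}
EG (~r & a): greatest fixpoint, start Z0 = {m1}, keep only states in Sat with some successor in Z. Already a fixed point.
Sat(EG (~r & a)) = {m1}
m1 ∈ Sat(EG (~r & a)) = {m1}, so the formula holds at m1.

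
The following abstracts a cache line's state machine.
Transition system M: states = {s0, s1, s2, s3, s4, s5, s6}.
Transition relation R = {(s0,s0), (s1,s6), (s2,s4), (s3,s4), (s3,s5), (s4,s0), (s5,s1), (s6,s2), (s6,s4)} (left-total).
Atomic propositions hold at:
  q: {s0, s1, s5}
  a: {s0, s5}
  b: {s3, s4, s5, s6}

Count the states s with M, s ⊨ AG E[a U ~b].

Sat(~b) = {s0, s1, s2}
E[a U ~b]: least fixpoint, start Z0 = Sat(~b) = {s0, s1, s2}, add states in Sat(a) with some successor in Z. Z1 = {s0, s1, s2, s5}; fixed.
Sat(E[a U ~b]) = {s0, s1, s2, s5}
AG E[a U ~b]: greatest fixpoint, start Z0 = {s0, s1, s2, s5}, keep only states in Sat with every successor in Z. Z1 = {s0, s5}; Z2 = {s0}; fixed.
Sat(AG E[a U ~b]) = {s0}
|Sat(AG E[a U ~b])| = |{s0}| = 1.

1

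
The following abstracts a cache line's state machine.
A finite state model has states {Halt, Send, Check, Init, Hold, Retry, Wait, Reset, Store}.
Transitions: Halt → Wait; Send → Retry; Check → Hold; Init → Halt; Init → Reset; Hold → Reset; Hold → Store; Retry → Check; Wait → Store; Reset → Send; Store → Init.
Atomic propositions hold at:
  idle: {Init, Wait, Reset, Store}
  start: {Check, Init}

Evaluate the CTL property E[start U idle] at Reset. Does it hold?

Yes

E[start U idle]: least fixpoint, start Z0 = Sat(idle) = {Init, Wait, Reset, Store}, add states in Sat(start) with some successor in Z. Already a fixed point.
Sat(E[start U idle]) = {Init, Wait, Reset, Store}
Reset ∈ Sat(E[start U idle]) = {Init, Wait, Reset, Store}, so the formula holds at Reset.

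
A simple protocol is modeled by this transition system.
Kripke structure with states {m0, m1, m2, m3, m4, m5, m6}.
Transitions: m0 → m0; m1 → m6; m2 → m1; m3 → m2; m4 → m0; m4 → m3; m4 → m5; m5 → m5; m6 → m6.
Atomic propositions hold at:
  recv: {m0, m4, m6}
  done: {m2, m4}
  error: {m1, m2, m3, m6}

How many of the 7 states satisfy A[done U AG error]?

AG error: greatest fixpoint, start Z0 = {m1, m2, m3, m6}, keep only states in Sat with every successor in Z. Already a fixed point.
Sat(AG error) = {m1, m2, m3, m6}
A[done U AG error]: least fixpoint, start Z0 = Sat(AG error) = {m1, m2, m3, m6}, add states in Sat(done) with every successor in Z. Already a fixed point.
Sat(A[done U AG error]) = {m1, m2, m3, m6}
|Sat(A[done U AG error])| = |{m1, m2, m3, m6}| = 4.

4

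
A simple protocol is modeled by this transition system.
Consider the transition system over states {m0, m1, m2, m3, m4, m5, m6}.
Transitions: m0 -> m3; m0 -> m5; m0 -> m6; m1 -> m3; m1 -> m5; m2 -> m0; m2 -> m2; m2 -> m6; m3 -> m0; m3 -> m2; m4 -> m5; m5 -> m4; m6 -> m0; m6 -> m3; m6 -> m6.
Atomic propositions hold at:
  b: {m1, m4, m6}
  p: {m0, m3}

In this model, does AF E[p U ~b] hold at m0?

Yes

Sat(~b) = {m0, m2, m3, m5}
E[p U ~b]: least fixpoint, start Z0 = Sat(~b) = {m0, m2, m3, m5}, add states in Sat(p) with some successor in Z. Already a fixed point.
Sat(E[p U ~b]) = {m0, m2, m3, m5}
AF E[p U ~b]: least fixpoint, start Z0 = {m0, m2, m3, m5}, add states with every successor in Z. Z1 = {m0, m1, m2, m3, m4, m5}; fixed.
Sat(AF E[p U ~b]) = {m0, m1, m2, m3, m4, m5}
m0 ∈ Sat(AF E[p U ~b]) = {m0, m1, m2, m3, m4, m5}, so the formula holds at m0.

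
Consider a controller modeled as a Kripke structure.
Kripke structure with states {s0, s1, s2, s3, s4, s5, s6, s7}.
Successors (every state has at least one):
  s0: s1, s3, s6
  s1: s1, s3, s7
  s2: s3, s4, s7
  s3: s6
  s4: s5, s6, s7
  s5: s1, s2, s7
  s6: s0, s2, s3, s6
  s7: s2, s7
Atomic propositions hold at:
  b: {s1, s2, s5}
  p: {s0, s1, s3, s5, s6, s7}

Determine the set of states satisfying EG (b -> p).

{s0, s1, s3, s4, s5, s6, s7}

Sat(b -> p) = {s0, s1, s3, s4, s5, s6, s7}
EG (b -> p): greatest fixpoint, start Z0 = {s0, s1, s3, s4, s5, s6, s7}, keep only states in Sat with some successor in Z. Already a fixed point.
Sat(EG (b -> p)) = {s0, s1, s3, s4, s5, s6, s7}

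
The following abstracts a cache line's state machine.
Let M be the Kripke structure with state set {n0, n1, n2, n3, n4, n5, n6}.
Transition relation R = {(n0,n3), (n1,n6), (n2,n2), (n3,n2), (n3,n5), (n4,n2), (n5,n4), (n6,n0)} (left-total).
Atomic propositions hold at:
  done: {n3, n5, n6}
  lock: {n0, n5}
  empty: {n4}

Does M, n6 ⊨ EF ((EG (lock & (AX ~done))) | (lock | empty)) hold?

Yes

Sat(~done) = {n0, n1, n2, n4}
Sat(AX ~done) = {s : every successor in {n0, n1, n2, n4}} = {n2, n4, n5, n6}
Sat(lock & (AX ~done)) = {n5}
EG (lock & (AX ~done)): greatest fixpoint, start Z0 = {n5}, keep only states in Sat with some successor in Z. Z1 = ∅; fixed.
Sat(EG (lock & (AX ~done))) = ∅
Sat(lock | empty) = {n0, n4, n5}
Sat((EG (lock & (AX ~done))) | (lock | empty)) = {n0, n4, n5}
EF ((EG (lock & (AX ~done))) | (lock | empty)): least fixpoint, start Z0 = {n0, n4, n5}, add states with some successor in Z. Z1 = {n0, n3, n4, n5, n6}; Z2 = {n0, n1, n3, n4, n5, n6}; fixed.
Sat(EF ((EG (lock & (AX ~done))) | (lock | empty))) = {n0, n1, n3, n4, n5, n6}
n6 ∈ Sat(EF ((EG (lock & (AX ~done))) | (lock | empty))) = {n0, n1, n3, n4, n5, n6}, so the formula holds at n6.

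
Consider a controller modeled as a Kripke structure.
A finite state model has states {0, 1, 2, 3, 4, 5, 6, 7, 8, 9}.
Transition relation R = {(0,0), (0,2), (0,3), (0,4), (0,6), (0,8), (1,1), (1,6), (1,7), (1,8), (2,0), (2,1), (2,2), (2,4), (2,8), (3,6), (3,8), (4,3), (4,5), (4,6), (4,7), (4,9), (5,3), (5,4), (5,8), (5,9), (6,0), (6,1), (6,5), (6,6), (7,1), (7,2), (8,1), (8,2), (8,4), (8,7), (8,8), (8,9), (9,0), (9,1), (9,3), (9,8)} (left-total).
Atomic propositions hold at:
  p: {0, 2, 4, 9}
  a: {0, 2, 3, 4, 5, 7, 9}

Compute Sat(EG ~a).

Sat(~a) = {1, 6, 8}
EG ~a: greatest fixpoint, start Z0 = {1, 6, 8}, keep only states in Sat with some successor in Z. Already a fixed point.
Sat(EG ~a) = {1, 6, 8}

{1, 6, 8}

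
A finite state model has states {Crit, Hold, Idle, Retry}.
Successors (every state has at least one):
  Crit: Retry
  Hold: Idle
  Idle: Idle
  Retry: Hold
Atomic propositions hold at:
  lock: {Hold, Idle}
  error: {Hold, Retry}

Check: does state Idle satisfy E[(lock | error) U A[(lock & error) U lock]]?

Yes

Sat(lock | error) = {Hold, Idle, Retry}
Sat(lock & error) = {Hold}
A[(lock & error) U lock]: least fixpoint, start Z0 = Sat(lock) = {Hold, Idle}, add states in Sat(lock & error) with every successor in Z. Already a fixed point.
Sat(A[(lock & error) U lock]) = {Hold, Idle}
E[(lock | error) U A[(lock & error) U lock]]: least fixpoint, start Z0 = Sat(A[(lock & error) U lock]) = {Hold, Idle}, add states in Sat(lock | error) with some successor in Z. Z1 = {Hold, Idle, Retry}; fixed.
Sat(E[(lock | error) U A[(lock & error) U lock]]) = {Hold, Idle, Retry}
Idle ∈ Sat(E[(lock | error) U A[(lock & error) U lock]]) = {Hold, Idle, Retry}, so the formula holds at Idle.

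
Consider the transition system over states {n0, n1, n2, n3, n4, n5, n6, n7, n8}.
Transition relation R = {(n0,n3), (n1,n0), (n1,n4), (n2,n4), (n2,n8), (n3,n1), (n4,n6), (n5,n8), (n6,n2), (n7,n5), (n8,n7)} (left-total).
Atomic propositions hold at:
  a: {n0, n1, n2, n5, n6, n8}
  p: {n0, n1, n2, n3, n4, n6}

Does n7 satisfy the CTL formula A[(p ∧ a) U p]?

No

Sat(p ∧ a) = {n0, n1, n2, n6}
A[(p ∧ a) U p]: least fixpoint, start Z0 = Sat(p) = {n0, n1, n2, n3, n4, n6}, add states in Sat(p ∧ a) with every successor in Z. Already a fixed point.
Sat(A[(p ∧ a) U p]) = {n0, n1, n2, n3, n4, n6}
n7 ∉ Sat(A[(p ∧ a) U p]) = {n0, n1, n2, n3, n4, n6}, so the formula does not hold at n7.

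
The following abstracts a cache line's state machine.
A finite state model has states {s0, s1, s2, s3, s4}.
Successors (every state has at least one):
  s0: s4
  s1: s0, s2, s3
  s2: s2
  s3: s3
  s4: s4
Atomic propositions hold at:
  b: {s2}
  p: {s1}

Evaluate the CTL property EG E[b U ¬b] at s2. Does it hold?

Sat(¬b) = {s0, s1, s3, s4}
E[b U ¬b]: least fixpoint, start Z0 = Sat(¬b) = {s0, s1, s3, s4}, add states in Sat(b) with some successor in Z. Already a fixed point.
Sat(E[b U ¬b]) = {s0, s1, s3, s4}
EG E[b U ¬b]: greatest fixpoint, start Z0 = {s0, s1, s3, s4}, keep only states in Sat with some successor in Z. Already a fixed point.
Sat(EG E[b U ¬b]) = {s0, s1, s3, s4}
s2 ∉ Sat(EG E[b U ¬b]) = {s0, s1, s3, s4}, so the formula does not hold at s2.

No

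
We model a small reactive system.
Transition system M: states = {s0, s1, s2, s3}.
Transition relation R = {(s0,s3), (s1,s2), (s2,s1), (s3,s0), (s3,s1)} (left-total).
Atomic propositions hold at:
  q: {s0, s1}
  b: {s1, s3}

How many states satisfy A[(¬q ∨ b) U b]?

Sat(¬q) = {s2, s3}
Sat(¬q ∨ b) = {s1, s2, s3}
A[(¬q ∨ b) U b]: least fixpoint, start Z0 = Sat(b) = {s1, s3}, add states in Sat(¬q ∨ b) with every successor in Z. Z1 = {s1, s2, s3}; fixed.
Sat(A[(¬q ∨ b) U b]) = {s1, s2, s3}
|Sat(A[(¬q ∨ b) U b])| = |{s1, s2, s3}| = 3.

3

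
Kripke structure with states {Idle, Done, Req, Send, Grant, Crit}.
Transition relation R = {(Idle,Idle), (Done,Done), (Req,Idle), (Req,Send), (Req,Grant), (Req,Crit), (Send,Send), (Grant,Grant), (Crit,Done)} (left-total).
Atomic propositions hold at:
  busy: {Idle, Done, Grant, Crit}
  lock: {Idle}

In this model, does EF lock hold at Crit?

No

EF lock: least fixpoint, start Z0 = {Idle}, add states with some successor in Z. Z1 = {Idle, Req}; fixed.
Sat(EF lock) = {Idle, Req}
Crit ∉ Sat(EF lock) = {Idle, Req}, so the formula does not hold at Crit.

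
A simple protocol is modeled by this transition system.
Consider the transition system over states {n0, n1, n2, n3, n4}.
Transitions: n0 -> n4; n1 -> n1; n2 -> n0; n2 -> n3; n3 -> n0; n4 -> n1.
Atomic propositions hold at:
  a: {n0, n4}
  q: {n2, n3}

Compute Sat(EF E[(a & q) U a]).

Sat(a & q) = ∅
E[(a & q) U a]: least fixpoint, start Z0 = Sat(a) = {n0, n4}, add states in Sat(a & q) with some successor in Z. Already a fixed point.
Sat(E[(a & q) U a]) = {n0, n4}
EF E[(a & q) U a]: least fixpoint, start Z0 = {n0, n4}, add states with some successor in Z. Z1 = {n0, n2, n3, n4}; fixed.
Sat(EF E[(a & q) U a]) = {n0, n2, n3, n4}

{n0, n2, n3, n4}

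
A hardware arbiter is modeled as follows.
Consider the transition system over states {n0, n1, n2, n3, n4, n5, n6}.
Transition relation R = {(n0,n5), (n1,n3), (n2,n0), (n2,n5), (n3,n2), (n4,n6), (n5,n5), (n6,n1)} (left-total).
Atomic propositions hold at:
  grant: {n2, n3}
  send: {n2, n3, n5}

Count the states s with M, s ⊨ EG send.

EG send: greatest fixpoint, start Z0 = {n2, n3, n5}, keep only states in Sat with some successor in Z. Already a fixed point.
Sat(EG send) = {n2, n3, n5}
|Sat(EG send)| = |{n2, n3, n5}| = 3.

3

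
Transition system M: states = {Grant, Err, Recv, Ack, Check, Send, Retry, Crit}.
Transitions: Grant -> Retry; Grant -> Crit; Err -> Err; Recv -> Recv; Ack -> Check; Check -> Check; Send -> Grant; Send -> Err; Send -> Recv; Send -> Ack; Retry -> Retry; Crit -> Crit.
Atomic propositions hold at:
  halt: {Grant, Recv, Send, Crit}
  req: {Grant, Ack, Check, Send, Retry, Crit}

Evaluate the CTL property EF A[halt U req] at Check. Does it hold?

A[halt U req]: least fixpoint, start Z0 = Sat(req) = {Grant, Ack, Check, Send, Retry, Crit}, add states in Sat(halt) with every successor in Z. Already a fixed point.
Sat(A[halt U req]) = {Grant, Ack, Check, Send, Retry, Crit}
EF A[halt U req]: least fixpoint, start Z0 = {Grant, Ack, Check, Send, Retry, Crit}, add states with some successor in Z. Already a fixed point.
Sat(EF A[halt U req]) = {Grant, Ack, Check, Send, Retry, Crit}
Check ∈ Sat(EF A[halt U req]) = {Grant, Ack, Check, Send, Retry, Crit}, so the formula holds at Check.

Yes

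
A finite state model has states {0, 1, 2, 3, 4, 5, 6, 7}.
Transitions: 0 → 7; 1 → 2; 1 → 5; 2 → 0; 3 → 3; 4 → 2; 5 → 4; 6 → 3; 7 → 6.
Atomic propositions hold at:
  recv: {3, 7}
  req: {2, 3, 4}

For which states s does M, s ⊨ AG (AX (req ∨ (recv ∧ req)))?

{3, 6}

Sat(recv ∧ req) = {3}
Sat(req ∨ (recv ∧ req)) = {2, 3, 4}
Sat(AX (req ∨ (recv ∧ req))) = {s : every successor in {2, 3, 4}} = {3, 4, 5, 6}
AG (AX (req ∨ (recv ∧ req))): greatest fixpoint, start Z0 = {3, 4, 5, 6}, keep only states in Sat with every successor in Z. Z1 = {3, 5, 6}; Z2 = {3, 6}; fixed.
Sat(AG (AX (req ∨ (recv ∧ req)))) = {3, 6}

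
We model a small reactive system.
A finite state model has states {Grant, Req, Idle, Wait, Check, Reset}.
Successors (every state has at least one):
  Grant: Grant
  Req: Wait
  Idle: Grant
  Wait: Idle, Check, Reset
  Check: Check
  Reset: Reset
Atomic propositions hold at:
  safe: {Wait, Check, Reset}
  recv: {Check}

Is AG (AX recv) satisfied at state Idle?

No

Sat(AX recv) = {s : every successor in {Check}} = {Check}
AG (AX recv): greatest fixpoint, start Z0 = {Check}, keep only states in Sat with every successor in Z. Already a fixed point.
Sat(AG (AX recv)) = {Check}
Idle ∉ Sat(AG (AX recv)) = {Check}, so the formula does not hold at Idle.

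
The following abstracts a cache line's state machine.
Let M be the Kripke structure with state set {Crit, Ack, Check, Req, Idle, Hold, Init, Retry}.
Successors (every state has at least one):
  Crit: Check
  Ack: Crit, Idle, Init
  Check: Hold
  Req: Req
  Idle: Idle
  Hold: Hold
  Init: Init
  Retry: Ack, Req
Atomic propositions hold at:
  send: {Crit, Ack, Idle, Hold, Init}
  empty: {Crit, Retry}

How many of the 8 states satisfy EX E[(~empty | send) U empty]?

Sat(~empty) = {Ack, Check, Req, Idle, Hold, Init}
Sat(~empty | send) = {Crit, Ack, Check, Req, Idle, Hold, Init}
E[(~empty | send) U empty]: least fixpoint, start Z0 = Sat(empty) = {Crit, Retry}, add states in Sat(~empty | send) with some successor in Z. Z1 = {Crit, Ack, Retry}; fixed.
Sat(E[(~empty | send) U empty]) = {Crit, Ack, Retry}
Sat(EX E[(~empty | send) U empty]) = {s : some successor in {Crit, Ack, Retry}} = {Ack, Retry}
|Sat(EX E[(~empty | send) U empty])| = |{Ack, Retry}| = 2.

2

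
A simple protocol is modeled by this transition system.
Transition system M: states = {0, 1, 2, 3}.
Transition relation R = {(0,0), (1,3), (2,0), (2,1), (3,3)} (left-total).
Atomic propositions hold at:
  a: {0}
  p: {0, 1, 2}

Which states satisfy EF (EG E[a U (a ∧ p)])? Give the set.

{0, 2}

Sat(a ∧ p) = {0}
E[a U (a ∧ p)]: least fixpoint, start Z0 = Sat((a ∧ p)) = {0}, add states in Sat(a) with some successor in Z. Already a fixed point.
Sat(E[a U (a ∧ p)]) = {0}
EG E[a U (a ∧ p)]: greatest fixpoint, start Z0 = {0}, keep only states in Sat with some successor in Z. Already a fixed point.
Sat(EG E[a U (a ∧ p)]) = {0}
EF (EG E[a U (a ∧ p)]): least fixpoint, start Z0 = {0}, add states with some successor in Z. Z1 = {0, 2}; fixed.
Sat(EF (EG E[a U (a ∧ p)])) = {0, 2}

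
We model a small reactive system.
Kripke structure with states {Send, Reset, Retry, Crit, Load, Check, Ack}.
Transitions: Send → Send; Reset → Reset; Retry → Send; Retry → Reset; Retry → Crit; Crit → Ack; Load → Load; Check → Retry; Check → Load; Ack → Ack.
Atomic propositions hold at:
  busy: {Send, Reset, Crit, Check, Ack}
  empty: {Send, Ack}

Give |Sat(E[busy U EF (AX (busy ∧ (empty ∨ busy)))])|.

Sat(empty ∨ busy) = {Send, Reset, Crit, Check, Ack}
Sat(busy ∧ (empty ∨ busy)) = {Send, Reset, Crit, Check, Ack}
Sat(AX (busy ∧ (empty ∨ busy))) = {s : every successor in {Send, Reset, Crit, Check, Ack}} = {Send, Reset, Retry, Crit, Ack}
EF (AX (busy ∧ (empty ∨ busy))): least fixpoint, start Z0 = {Send, Reset, Retry, Crit, Ack}, add states with some successor in Z. Z1 = {Send, Reset, Retry, Crit, Check, Ack}; fixed.
Sat(EF (AX (busy ∧ (empty ∨ busy)))) = {Send, Reset, Retry, Crit, Check, Ack}
E[busy U EF (AX (busy ∧ (empty ∨ busy)))]: least fixpoint, start Z0 = Sat(EF (AX (busy ∧ (empty ∨ busy)))) = {Send, Reset, Retry, Crit, Check, Ack}, add states in Sat(busy) with some successor in Z. Already a fixed point.
Sat(E[busy U EF (AX (busy ∧ (empty ∨ busy)))]) = {Send, Reset, Retry, Crit, Check, Ack}
|Sat(E[busy U EF (AX (busy ∧ (empty ∨ busy)))])| = |{Send, Reset, Retry, Crit, Check, Ack}| = 6.

6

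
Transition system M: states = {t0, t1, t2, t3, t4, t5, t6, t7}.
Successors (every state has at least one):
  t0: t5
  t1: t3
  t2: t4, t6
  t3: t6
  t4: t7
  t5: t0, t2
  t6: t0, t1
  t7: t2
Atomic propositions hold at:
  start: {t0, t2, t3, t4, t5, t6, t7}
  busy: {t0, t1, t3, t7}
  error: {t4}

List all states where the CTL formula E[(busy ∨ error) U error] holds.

Sat(busy ∨ error) = {t0, t1, t3, t4, t7}
E[(busy ∨ error) U error]: least fixpoint, start Z0 = Sat(error) = {t4}, add states in Sat(busy ∨ error) with some successor in Z. Already a fixed point.
Sat(E[(busy ∨ error) U error]) = {t4}

{t4}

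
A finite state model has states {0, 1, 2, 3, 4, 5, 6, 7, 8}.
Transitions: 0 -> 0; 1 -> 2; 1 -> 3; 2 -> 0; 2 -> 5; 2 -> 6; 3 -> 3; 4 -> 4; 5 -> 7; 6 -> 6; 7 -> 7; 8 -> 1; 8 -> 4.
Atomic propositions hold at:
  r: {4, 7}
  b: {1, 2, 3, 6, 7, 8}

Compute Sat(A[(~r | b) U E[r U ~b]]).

Sat(~r) = {0, 1, 2, 3, 5, 6, 8}
Sat(~r | b) = {0, 1, 2, 3, 5, 6, 7, 8}
Sat(~b) = {0, 4, 5}
E[r U ~b]: least fixpoint, start Z0 = Sat(~b) = {0, 4, 5}, add states in Sat(r) with some successor in Z. Already a fixed point.
Sat(E[r U ~b]) = {0, 4, 5}
A[(~r | b) U E[r U ~b]]: least fixpoint, start Z0 = Sat(E[r U ~b]) = {0, 4, 5}, add states in Sat(~r | b) with every successor in Z. Already a fixed point.
Sat(A[(~r | b) U E[r U ~b]]) = {0, 4, 5}

{0, 4, 5}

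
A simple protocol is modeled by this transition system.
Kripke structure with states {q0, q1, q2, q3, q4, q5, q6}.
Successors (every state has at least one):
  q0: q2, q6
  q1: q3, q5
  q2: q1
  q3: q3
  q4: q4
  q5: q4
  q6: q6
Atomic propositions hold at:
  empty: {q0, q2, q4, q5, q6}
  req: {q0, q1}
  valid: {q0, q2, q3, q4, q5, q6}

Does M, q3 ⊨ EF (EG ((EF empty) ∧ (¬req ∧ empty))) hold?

No

EF empty: least fixpoint, start Z0 = {q0, q2, q4, q5, q6}, add states with some successor in Z. Z1 = {q0, q1, q2, q4, q5, q6}; fixed.
Sat(EF empty) = {q0, q1, q2, q4, q5, q6}
Sat(¬req) = {q2, q3, q4, q5, q6}
Sat(¬req ∧ empty) = {q2, q4, q5, q6}
Sat((EF empty) ∧ (¬req ∧ empty)) = {q2, q4, q5, q6}
EG ((EF empty) ∧ (¬req ∧ empty)): greatest fixpoint, start Z0 = {q2, q4, q5, q6}, keep only states in Sat with some successor in Z. Z1 = {q4, q5, q6}; fixed.
Sat(EG ((EF empty) ∧ (¬req ∧ empty))) = {q4, q5, q6}
EF (EG ((EF empty) ∧ (¬req ∧ empty))): least fixpoint, start Z0 = {q4, q5, q6}, add states with some successor in Z. Z1 = {q0, q1, q4, q5, q6}; Z2 = {q0, q1, q2, q4, q5, q6}; fixed.
Sat(EF (EG ((EF empty) ∧ (¬req ∧ empty)))) = {q0, q1, q2, q4, q5, q6}
q3 ∉ Sat(EF (EG ((EF empty) ∧ (¬req ∧ empty)))) = {q0, q1, q2, q4, q5, q6}, so the formula does not hold at q3.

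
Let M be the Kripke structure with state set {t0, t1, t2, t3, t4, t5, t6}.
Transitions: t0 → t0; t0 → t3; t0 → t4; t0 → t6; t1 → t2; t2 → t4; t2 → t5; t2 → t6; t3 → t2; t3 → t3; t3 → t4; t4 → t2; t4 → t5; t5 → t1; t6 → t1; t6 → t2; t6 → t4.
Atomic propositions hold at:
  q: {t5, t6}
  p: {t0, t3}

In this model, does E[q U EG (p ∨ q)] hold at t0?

Yes

Sat(p ∨ q) = {t0, t3, t5, t6}
EG (p ∨ q): greatest fixpoint, start Z0 = {t0, t3, t5, t6}, keep only states in Sat with some successor in Z. Z1 = {t0, t3}; fixed.
Sat(EG (p ∨ q)) = {t0, t3}
E[q U EG (p ∨ q)]: least fixpoint, start Z0 = Sat(EG (p ∨ q)) = {t0, t3}, add states in Sat(q) with some successor in Z. Already a fixed point.
Sat(E[q U EG (p ∨ q)]) = {t0, t3}
t0 ∈ Sat(E[q U EG (p ∨ q)]) = {t0, t3}, so the formula holds at t0.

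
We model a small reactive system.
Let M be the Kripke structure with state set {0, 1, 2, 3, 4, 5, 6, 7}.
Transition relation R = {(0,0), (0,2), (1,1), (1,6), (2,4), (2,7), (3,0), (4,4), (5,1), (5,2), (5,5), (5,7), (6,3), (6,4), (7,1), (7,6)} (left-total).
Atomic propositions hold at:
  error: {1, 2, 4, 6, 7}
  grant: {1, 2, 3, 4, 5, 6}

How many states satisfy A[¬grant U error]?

Sat(¬grant) = {0, 7}
A[¬grant U error]: least fixpoint, start Z0 = Sat(error) = {1, 2, 4, 6, 7}, add states in Sat(¬grant) with every successor in Z. Already a fixed point.
Sat(A[¬grant U error]) = {1, 2, 4, 6, 7}
|Sat(A[¬grant U error])| = |{1, 2, 4, 6, 7}| = 5.

5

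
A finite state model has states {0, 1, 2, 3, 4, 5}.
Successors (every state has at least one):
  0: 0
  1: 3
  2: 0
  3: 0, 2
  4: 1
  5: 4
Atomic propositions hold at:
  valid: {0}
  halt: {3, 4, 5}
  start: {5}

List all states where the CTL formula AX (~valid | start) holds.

Sat(~valid) = {1, 2, 3, 4, 5}
Sat(~valid | start) = {1, 2, 3, 4, 5}
Sat(AX (~valid | start)) = {s : every successor in {1, 2, 3, 4, 5}} = {1, 4, 5}

{1, 4, 5}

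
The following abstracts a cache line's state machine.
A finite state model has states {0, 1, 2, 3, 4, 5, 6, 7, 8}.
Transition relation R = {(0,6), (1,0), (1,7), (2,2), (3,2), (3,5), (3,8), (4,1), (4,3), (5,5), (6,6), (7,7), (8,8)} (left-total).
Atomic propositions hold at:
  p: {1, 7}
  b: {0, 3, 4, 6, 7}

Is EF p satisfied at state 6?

No

EF p: least fixpoint, start Z0 = {1, 7}, add states with some successor in Z. Z1 = {1, 4, 7}; fixed.
Sat(EF p) = {1, 4, 7}
6 ∉ Sat(EF p) = {1, 4, 7}, so the formula does not hold at 6.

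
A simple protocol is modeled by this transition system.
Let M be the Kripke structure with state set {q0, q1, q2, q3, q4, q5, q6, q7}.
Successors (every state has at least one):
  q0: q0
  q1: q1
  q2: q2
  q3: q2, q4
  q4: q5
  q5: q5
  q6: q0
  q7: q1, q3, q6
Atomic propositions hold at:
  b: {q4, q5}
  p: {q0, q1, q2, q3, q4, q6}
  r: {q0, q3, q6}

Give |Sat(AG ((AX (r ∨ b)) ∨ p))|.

7

Sat(r ∨ b) = {q0, q3, q4, q5, q6}
Sat(AX (r ∨ b)) = {s : every successor in {q0, q3, q4, q5, q6}} = {q0, q4, q5, q6}
Sat((AX (r ∨ b)) ∨ p) = {q0, q1, q2, q3, q4, q5, q6}
AG ((AX (r ∨ b)) ∨ p): greatest fixpoint, start Z0 = {q0, q1, q2, q3, q4, q5, q6}, keep only states in Sat with every successor in Z. Already a fixed point.
Sat(AG ((AX (r ∨ b)) ∨ p)) = {q0, q1, q2, q3, q4, q5, q6}
|Sat(AG ((AX (r ∨ b)) ∨ p))| = |{q0, q1, q2, q3, q4, q5, q6}| = 7.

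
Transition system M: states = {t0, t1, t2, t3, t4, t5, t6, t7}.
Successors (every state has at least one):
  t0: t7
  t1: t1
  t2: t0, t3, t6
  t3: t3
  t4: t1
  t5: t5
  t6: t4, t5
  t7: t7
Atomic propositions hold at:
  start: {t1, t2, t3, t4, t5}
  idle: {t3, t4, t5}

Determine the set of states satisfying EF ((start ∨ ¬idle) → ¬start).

{t0, t2, t6, t7}

Sat(¬idle) = {t0, t1, t2, t6, t7}
Sat(start ∨ ¬idle) = {t0, t1, t2, t3, t4, t5, t6, t7}
Sat(¬start) = {t0, t6, t7}
Sat((start ∨ ¬idle) → ¬start) = {t0, t6, t7}
EF ((start ∨ ¬idle) → ¬start): least fixpoint, start Z0 = {t0, t6, t7}, add states with some successor in Z. Z1 = {t0, t2, t6, t7}; fixed.
Sat(EF ((start ∨ ¬idle) → ¬start)) = {t0, t2, t6, t7}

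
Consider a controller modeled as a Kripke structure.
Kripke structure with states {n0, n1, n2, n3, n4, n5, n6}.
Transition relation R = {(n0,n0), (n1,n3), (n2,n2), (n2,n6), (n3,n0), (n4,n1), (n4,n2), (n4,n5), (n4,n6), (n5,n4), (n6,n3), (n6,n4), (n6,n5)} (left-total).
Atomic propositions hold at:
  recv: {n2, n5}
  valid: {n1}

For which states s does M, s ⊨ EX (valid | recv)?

{n2, n4, n6}

Sat(valid | recv) = {n1, n2, n5}
Sat(EX (valid | recv)) = {s : some successor in {n1, n2, n5}} = {n2, n4, n6}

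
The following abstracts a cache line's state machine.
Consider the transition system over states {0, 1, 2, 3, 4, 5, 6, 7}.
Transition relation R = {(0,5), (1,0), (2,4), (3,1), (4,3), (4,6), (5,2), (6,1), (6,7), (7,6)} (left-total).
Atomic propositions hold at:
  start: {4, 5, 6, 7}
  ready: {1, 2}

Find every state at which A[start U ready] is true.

{1, 2, 5}

A[start U ready]: least fixpoint, start Z0 = Sat(ready) = {1, 2}, add states in Sat(start) with every successor in Z. Z1 = {1, 2, 5}; fixed.
Sat(A[start U ready]) = {1, 2, 5}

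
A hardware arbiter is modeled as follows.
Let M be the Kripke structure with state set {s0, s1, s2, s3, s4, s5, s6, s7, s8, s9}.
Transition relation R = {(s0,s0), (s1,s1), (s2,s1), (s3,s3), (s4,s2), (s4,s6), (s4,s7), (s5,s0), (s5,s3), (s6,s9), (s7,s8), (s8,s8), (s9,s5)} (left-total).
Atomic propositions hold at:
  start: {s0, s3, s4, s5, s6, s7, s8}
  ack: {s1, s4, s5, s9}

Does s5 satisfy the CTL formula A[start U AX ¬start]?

No

Sat(¬start) = {s1, s2, s9}
Sat(AX ¬start) = {s : every successor in {s1, s2, s9}} = {s1, s2, s6}
A[start U AX ¬start]: least fixpoint, start Z0 = Sat(AX ¬start) = {s1, s2, s6}, add states in Sat(start) with every successor in Z. Already a fixed point.
Sat(A[start U AX ¬start]) = {s1, s2, s6}
s5 ∉ Sat(A[start U AX ¬start]) = {s1, s2, s6}, so the formula does not hold at s5.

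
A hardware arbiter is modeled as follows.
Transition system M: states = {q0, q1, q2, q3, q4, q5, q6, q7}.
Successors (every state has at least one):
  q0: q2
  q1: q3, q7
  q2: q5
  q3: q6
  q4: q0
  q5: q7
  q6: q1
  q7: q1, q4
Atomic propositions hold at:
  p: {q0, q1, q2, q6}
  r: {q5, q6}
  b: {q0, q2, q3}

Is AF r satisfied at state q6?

Yes

AF r: least fixpoint, start Z0 = {q5, q6}, add states with every successor in Z. Z1 = {q2, q3, q5, q6}; Z2 = {q0, q2, q3, q5, q6}; Z3 = {q0, q2, q3, q4, q5, q6}; fixed.
Sat(AF r) = {q0, q2, q3, q4, q5, q6}
q6 ∈ Sat(AF r) = {q0, q2, q3, q4, q5, q6}, so the formula holds at q6.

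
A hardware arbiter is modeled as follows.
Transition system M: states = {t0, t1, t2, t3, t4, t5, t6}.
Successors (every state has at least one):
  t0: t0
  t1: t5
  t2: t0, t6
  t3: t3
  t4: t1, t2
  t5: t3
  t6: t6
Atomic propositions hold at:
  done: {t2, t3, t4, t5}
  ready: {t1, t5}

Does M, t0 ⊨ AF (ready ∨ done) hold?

Sat(ready ∨ done) = {t1, t2, t3, t4, t5}
AF (ready ∨ done): least fixpoint, start Z0 = {t1, t2, t3, t4, t5}, add states with every successor in Z. Already a fixed point.
Sat(AF (ready ∨ done)) = {t1, t2, t3, t4, t5}
t0 ∉ Sat(AF (ready ∨ done)) = {t1, t2, t3, t4, t5}, so the formula does not hold at t0.

No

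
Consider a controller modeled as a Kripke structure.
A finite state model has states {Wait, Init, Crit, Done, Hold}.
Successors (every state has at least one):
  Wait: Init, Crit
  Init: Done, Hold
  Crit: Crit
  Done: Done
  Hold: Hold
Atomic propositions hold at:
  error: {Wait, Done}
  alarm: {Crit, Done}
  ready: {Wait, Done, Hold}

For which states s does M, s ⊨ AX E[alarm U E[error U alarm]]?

E[error U alarm]: least fixpoint, start Z0 = Sat(alarm) = {Crit, Done}, add states in Sat(error) with some successor in Z. Z1 = {Wait, Crit, Done}; fixed.
Sat(E[error U alarm]) = {Wait, Crit, Done}
E[alarm U E[error U alarm]]: least fixpoint, start Z0 = Sat(E[error U alarm]) = {Wait, Crit, Done}, add states in Sat(alarm) with some successor in Z. Already a fixed point.
Sat(E[alarm U E[error U alarm]]) = {Wait, Crit, Done}
Sat(AX E[alarm U E[error U alarm]]) = {s : every successor in {Wait, Crit, Done}} = {Crit, Done}

{Crit, Done}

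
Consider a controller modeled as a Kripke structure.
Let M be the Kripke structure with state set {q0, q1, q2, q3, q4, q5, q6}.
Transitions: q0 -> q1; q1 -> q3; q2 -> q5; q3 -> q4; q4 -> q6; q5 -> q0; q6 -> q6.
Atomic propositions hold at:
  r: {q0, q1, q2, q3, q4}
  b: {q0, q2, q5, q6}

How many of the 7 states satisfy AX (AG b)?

AG b: greatest fixpoint, start Z0 = {q0, q2, q5, q6}, keep only states in Sat with every successor in Z. Z1 = {q2, q5, q6}; Z2 = {q2, q6}; Z3 = {q6}; fixed.
Sat(AG b) = {q6}
Sat(AX (AG b)) = {s : every successor in {q6}} = {q4, q6}
|Sat(AX (AG b))| = |{q4, q6}| = 2.

2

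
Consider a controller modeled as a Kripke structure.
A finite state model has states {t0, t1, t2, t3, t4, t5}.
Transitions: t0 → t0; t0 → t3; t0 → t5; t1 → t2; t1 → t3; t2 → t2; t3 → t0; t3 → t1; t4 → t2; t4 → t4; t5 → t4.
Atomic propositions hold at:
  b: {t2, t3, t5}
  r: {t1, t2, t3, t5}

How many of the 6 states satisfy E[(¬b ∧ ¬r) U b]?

5

Sat(¬b) = {t0, t1, t4}
Sat(¬r) = {t0, t4}
Sat(¬b ∧ ¬r) = {t0, t4}
E[(¬b ∧ ¬r) U b]: least fixpoint, start Z0 = Sat(b) = {t2, t3, t5}, add states in Sat(¬b ∧ ¬r) with some successor in Z. Z1 = {t0, t2, t3, t4, t5}; fixed.
Sat(E[(¬b ∧ ¬r) U b]) = {t0, t2, t3, t4, t5}
|Sat(E[(¬b ∧ ¬r) U b])| = |{t0, t2, t3, t4, t5}| = 5.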